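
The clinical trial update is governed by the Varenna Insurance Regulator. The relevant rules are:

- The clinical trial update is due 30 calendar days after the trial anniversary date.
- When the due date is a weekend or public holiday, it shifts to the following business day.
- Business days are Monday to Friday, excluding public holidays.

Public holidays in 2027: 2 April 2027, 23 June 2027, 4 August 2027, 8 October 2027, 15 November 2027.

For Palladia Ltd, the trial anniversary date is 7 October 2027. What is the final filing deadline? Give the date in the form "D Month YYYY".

Trigger date 7 October 2027 + 30 calendar days = 6 November 2027.
6 November 2027 falls on a Saturday. Rolling to the next business day gives 8 November 2027, a Monday.
The final due date is 8 November 2027.

8 November 2027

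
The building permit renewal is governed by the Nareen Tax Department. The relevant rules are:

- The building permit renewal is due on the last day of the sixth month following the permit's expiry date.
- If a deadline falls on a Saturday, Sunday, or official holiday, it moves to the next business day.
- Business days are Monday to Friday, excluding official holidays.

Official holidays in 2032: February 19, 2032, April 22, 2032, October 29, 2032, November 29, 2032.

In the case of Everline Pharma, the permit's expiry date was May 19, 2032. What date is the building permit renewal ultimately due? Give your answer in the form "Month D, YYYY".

The sixth month after May 19, 2032 is November 2032, whose last day is November 30, 2032.
Since November 30, 2032 is a Tuesday and not a holiday, the date is unchanged.
So the filing is due November 30, 2032.

November 30, 2032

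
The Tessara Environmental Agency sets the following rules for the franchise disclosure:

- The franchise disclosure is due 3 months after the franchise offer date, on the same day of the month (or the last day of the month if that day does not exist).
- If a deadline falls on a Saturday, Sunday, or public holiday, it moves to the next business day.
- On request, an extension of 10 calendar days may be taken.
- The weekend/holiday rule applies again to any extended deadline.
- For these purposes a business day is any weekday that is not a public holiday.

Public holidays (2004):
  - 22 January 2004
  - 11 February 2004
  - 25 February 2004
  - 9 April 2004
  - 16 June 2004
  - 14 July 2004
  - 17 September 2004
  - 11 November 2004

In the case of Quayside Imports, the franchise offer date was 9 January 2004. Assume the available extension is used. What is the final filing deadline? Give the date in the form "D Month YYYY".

22 April 2004

3 months after 9 January 2004, on the same day of the month, is 9 April 2004.
9 April 2004 falls on a listed holiday. Rolling to the next business day gives 12 April 2004, a Monday.
With the 10-day extension, 12 April 2004 becomes 22 April 2004.
Since 22 April 2004 is a Thursday and not a holiday, the date is unchanged.
The final due date is 22 April 2004.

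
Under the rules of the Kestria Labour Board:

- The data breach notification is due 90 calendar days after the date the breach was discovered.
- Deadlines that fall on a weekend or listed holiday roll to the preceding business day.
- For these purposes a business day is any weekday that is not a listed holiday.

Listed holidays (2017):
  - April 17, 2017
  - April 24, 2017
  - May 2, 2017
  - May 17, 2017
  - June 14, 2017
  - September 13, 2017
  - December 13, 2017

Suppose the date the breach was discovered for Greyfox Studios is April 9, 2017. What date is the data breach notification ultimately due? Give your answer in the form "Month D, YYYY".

July 7, 2017

Adding 90 calendar days to April 9, 2017 gives July 8, 2017.
July 8, 2017 is a Saturday; the preceding business day is July 7, 2017 (Friday).
The final due date is July 7, 2017.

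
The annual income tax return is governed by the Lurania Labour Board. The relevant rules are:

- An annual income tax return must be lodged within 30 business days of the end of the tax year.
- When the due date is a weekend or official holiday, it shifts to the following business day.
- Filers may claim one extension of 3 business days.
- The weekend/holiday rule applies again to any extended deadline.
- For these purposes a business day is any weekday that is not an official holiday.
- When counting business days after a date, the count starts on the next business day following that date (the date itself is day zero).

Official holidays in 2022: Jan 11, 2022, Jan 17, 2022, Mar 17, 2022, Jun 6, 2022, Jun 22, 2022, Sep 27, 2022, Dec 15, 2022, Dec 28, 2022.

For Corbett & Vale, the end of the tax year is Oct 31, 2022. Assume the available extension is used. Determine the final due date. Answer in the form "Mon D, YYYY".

Starting the day after Oct 31, 2022 and counting 30 business days lands on Dec 12, 2022.
Since Dec 12, 2022 is a Monday and not a holiday, the date is unchanged.
Counting 3 further business days from Dec 12, 2022 reaches Dec 16, 2022.
Dec 16, 2022 is a Friday and not a listed holiday, so it stands.
So the filing is due Dec 16, 2022.

Dec 16, 2022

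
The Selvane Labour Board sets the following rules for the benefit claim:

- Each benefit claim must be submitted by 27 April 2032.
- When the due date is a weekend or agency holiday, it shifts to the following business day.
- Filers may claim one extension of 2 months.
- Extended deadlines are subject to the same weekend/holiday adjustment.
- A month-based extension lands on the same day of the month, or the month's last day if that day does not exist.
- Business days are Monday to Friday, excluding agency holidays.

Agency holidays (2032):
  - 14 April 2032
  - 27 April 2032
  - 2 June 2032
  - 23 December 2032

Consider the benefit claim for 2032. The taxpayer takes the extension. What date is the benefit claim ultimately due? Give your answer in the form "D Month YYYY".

The stated deadline is 27 April 2032.
Because 27 April 2032 is a listed holiday, the deadline becomes 28 April 2032 (Wednesday).
The 2 months extension carries 28 April 2032 to 28 June 2032.
Since 28 June 2032 is a Monday and not a holiday, the date is unchanged.
Deadline: 28 June 2032.

28 June 2032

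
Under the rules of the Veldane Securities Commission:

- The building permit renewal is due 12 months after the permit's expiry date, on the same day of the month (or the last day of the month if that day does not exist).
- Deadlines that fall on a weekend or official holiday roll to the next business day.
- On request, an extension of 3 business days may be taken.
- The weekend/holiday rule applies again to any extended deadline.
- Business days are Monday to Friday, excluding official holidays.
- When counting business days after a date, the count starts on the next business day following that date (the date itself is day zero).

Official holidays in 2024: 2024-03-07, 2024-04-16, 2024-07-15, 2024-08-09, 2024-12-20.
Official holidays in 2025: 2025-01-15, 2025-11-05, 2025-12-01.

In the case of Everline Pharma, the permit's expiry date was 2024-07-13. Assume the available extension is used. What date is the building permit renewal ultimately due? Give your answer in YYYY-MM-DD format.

12 months from 2024-07-13 is 2025-07-13.
2025-07-13 is a Sunday; the next business day is 2025-07-14 (Monday).
Counting 3 further business days from 2025-07-14 reaches 2025-07-17.
2025-07-17 (Thursday) is already a business day.
The final due date is 2025-07-17.

2025-07-17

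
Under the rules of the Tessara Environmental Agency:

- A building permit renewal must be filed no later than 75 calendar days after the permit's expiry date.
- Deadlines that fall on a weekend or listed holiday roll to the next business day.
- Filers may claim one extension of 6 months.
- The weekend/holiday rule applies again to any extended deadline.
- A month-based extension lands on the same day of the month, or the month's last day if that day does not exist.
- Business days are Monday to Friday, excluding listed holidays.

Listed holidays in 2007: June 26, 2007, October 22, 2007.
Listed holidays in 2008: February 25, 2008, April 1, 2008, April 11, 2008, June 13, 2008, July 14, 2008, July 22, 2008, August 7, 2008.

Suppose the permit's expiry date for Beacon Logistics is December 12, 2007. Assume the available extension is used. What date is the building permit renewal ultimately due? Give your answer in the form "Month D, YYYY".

From December 12, 2007, 75 calendar days later is February 25, 2008.
February 25, 2008 is a listed holiday; the next business day is February 26, 2008 (Tuesday).
Add 6 months to February 26, 2008: August 26, 2008.
August 26, 2008 is a Tuesday and not a listed holiday, so it stands.
Final deadline: August 26, 2008.

August 26, 2008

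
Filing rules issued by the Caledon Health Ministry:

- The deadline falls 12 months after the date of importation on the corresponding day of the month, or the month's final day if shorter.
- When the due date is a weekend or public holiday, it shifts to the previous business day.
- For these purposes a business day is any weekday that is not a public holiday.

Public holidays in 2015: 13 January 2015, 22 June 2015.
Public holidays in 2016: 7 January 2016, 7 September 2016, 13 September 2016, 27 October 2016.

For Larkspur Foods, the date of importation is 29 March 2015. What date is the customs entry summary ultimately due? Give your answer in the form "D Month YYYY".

12 months after 29 March 2015, on the same day of the month, is 29 March 2016.
29 March 2016 is a Tuesday and not a listed holiday, so it stands.
So the filing is due 29 March 2016.

29 March 2016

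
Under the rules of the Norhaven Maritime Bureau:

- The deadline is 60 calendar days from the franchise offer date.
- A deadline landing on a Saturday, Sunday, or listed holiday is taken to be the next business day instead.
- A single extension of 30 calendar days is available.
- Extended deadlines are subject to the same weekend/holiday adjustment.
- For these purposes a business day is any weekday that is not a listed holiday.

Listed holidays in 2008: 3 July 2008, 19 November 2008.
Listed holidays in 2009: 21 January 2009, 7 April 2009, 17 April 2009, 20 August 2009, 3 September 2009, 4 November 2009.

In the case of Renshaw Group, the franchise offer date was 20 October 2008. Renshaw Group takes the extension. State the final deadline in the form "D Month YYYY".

Trigger date 20 October 2008 + 60 calendar days = 19 December 2008.
19 December 2008 falls on a Friday, which is a business day, so no adjustment is needed.
Add the 30 calendar-day extension to 19 December 2008: 18 January 2009.
18 January 2009 is a Sunday; the next business day is 19 January 2009 (Monday).
Deadline: 19 January 2009.

19 January 2009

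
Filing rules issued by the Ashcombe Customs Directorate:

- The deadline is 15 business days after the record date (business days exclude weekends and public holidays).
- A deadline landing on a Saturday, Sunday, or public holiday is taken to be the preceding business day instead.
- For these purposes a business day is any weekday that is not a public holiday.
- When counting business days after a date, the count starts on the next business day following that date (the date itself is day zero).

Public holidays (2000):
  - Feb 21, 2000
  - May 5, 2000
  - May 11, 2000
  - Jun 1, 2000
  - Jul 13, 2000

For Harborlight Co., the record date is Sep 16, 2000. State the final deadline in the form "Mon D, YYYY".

15 business days after Sep 16, 2000, excluding weekends and holidays, is Oct 6, 2000.
Oct 6, 2000 (Friday) is already a business day.
The final due date is Oct 6, 2000.

Oct 6, 2000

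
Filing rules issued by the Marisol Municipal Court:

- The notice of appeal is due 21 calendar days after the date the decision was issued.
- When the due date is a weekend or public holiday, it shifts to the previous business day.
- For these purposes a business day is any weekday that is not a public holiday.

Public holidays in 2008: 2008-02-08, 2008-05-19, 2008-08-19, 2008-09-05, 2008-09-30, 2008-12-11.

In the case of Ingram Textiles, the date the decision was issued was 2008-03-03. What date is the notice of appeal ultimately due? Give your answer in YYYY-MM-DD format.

From 2008-03-03, 21 calendar days later is 2008-03-24.
2008-03-24 is a Monday and not a listed holiday, so it stands.
The final due date is 2008-03-24.

2008-03-24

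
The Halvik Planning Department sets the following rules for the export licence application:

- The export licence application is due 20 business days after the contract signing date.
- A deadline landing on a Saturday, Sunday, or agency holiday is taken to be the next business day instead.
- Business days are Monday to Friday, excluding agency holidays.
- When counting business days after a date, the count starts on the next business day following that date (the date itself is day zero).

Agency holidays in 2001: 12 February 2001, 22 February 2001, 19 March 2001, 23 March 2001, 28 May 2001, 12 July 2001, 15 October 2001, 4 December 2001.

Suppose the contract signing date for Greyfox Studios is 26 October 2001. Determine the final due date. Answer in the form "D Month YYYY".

23 November 2001

20 business days after 26 October 2001, excluding weekends and holidays, is 23 November 2001.
23 November 2001 falls on a Friday, which is a business day, so no adjustment is needed.
So the filing is due 23 November 2001.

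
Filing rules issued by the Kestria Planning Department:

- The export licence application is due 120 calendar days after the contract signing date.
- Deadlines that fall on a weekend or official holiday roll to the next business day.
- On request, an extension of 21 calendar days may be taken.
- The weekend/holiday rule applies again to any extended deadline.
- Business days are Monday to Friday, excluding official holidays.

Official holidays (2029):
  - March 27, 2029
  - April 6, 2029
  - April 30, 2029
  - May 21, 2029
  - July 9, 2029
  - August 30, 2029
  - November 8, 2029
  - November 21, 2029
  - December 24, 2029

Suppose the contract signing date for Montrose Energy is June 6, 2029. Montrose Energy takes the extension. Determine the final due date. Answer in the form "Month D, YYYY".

October 25, 2029

Adding 120 calendar days to June 6, 2029 gives October 4, 2029.
October 4, 2029 is a Thursday and not a listed holiday, so it stands.
Applying the 21-calendar-day extension: October 4, 2029 + 21 days = October 25, 2029.
October 25, 2029 (Thursday) is already a business day.
So the filing is due October 25, 2029.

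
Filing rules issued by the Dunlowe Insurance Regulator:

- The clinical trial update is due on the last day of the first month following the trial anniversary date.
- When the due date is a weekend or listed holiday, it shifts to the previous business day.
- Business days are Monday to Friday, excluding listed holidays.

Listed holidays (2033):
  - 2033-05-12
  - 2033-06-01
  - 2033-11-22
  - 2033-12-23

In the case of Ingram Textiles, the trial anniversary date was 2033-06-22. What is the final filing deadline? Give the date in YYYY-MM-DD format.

2033-07-29

1 month after 2033-06-22 is July 2033; that month ends on 2033-07-31.
2033-07-31 is a Sunday, so it moves to the preceding business day, 2033-07-29 (Friday).
Deadline: 2033-07-29.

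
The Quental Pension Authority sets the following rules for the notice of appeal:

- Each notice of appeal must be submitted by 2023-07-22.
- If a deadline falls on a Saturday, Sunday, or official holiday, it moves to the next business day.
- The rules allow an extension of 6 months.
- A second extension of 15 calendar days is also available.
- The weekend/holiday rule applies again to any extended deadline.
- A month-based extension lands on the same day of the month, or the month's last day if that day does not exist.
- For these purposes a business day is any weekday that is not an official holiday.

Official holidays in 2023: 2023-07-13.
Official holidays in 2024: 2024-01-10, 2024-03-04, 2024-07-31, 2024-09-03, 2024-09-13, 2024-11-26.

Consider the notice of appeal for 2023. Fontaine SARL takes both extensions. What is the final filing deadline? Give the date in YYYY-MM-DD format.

The statutory due date is 2023-07-22.
2023-07-22 is a Saturday, so it moves to the next business day, 2023-07-24 (Monday).
Add 6 months to 2023-07-24: 2024-01-24.
2024-01-24 (Wednesday) is already a business day.
The 15-calendar-day extension moves the deadline from 2024-01-24 to 2024-02-08.
2024-02-08 is a Thursday and not a listed holiday, so it stands.
Final deadline: 2024-02-08.

2024-02-08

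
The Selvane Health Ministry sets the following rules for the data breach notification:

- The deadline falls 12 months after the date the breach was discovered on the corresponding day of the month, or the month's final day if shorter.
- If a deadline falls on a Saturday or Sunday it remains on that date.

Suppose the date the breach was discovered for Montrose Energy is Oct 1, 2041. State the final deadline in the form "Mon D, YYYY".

12 months after Oct 1, 2041, on the same day of the month, is Oct 1, 2042.
No adjustment is made for weekends or holidays, so Oct 1, 2042 stands.
Final deadline: Oct 1, 2042.

Oct 1, 2042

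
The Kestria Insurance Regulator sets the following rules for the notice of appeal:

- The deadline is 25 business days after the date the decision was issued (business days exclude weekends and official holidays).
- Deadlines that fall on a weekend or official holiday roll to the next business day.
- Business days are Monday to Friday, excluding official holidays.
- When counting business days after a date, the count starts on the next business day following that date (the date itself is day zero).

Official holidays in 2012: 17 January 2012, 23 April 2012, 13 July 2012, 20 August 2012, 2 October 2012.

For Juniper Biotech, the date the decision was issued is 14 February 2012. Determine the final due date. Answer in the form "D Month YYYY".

20 March 2012

Counting 25 business days after 14 February 2012 (skipping weekends and listed holidays) reaches 20 March 2012.
20 March 2012 (Tuesday) is already a business day.
The final due date is 20 March 2012.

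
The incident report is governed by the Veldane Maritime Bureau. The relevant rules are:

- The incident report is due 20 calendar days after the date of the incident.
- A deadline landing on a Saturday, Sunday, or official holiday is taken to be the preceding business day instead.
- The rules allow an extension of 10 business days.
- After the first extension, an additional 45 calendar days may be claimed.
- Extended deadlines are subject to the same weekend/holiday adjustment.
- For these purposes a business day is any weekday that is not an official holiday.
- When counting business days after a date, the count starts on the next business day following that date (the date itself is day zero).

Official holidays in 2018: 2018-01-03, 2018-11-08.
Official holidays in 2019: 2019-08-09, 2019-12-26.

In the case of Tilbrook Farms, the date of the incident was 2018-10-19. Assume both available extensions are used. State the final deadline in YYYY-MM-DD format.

Adding 20 calendar days to 2018-10-19 gives 2018-11-08.
2018-11-08 is a listed holiday, so it moves to the preceding business day, 2018-11-07 (Wednesday).
Counting 10 further business days from 2018-11-07 reaches 2018-11-22.
2018-11-22 is a Thursday and not a listed holiday, so it stands.
Applying the 45-calendar-day extension: 2018-11-22 + 45 days = 2019-01-06.
2019-01-06 falls on a Sunday. Rolling to the preceding business day gives 2019-01-04, a Friday.
The final due date is 2019-01-04.

2019-01-04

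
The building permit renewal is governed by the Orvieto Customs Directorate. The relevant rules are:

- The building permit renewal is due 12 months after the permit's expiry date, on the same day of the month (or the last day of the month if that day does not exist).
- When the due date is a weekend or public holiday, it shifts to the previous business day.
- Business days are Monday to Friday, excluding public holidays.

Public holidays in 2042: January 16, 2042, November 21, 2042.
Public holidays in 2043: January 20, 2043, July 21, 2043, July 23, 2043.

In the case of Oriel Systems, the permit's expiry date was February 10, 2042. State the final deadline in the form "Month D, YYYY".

12 months after February 10, 2042, on the same day of the month, is February 10, 2043.
Since February 10, 2043 is a Tuesday and not a holiday, the date is unchanged.
So the filing is due February 10, 2043.

February 10, 2043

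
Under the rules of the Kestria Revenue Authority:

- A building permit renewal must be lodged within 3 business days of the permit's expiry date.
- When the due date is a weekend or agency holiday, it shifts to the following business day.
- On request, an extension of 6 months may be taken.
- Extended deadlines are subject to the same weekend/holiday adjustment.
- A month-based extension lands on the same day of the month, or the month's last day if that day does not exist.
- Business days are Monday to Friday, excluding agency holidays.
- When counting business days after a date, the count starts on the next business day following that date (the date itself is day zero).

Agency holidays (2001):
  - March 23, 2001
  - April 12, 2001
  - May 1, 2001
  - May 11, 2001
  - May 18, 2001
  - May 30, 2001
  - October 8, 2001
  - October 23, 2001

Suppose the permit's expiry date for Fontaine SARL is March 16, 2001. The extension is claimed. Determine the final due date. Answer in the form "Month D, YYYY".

3 business days after March 16, 2001, excluding weekends and holidays, is March 21, 2001.
Since March 21, 2001 is a Wednesday and not a holiday, the date is unchanged.
Add 6 months to March 21, 2001: September 21, 2001.
Since September 21, 2001 is a Friday and not a holiday, the date is unchanged.
The final due date is September 21, 2001.

September 21, 2001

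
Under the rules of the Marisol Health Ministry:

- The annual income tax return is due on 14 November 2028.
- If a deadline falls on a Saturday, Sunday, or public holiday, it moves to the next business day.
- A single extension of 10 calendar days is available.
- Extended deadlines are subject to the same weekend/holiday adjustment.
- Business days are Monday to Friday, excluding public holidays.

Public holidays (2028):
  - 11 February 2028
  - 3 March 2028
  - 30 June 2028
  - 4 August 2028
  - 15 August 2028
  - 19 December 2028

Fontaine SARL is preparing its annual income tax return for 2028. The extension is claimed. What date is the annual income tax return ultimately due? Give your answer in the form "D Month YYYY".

The stated deadline is 14 November 2028.
14 November 2028 (Tuesday) is already a business day.
The 10-calendar-day extension moves the deadline from 14 November 2028 to 24 November 2028.
24 November 2028 is a Friday and not a listed holiday, so it stands.
Final deadline: 24 November 2028.

24 November 2028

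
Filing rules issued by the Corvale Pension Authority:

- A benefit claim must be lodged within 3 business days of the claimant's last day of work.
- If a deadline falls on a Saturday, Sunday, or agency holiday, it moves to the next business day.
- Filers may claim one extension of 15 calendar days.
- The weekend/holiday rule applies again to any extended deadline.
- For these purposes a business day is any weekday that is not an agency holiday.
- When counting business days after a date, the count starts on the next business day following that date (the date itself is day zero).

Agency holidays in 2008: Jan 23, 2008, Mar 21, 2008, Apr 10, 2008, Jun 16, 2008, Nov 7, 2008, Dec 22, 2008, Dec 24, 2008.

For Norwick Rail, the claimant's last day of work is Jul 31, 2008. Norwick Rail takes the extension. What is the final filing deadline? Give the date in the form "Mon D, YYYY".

Starting the day after Jul 31, 2008 and counting 3 business days lands on Aug 5, 2008.
Aug 5, 2008 falls on a Tuesday, which is a business day, so no adjustment is needed.
With the 15-day extension, Aug 5, 2008 becomes Aug 20, 2008.
Aug 20, 2008 is a Wednesday and not a listed holiday, so it stands.
So the filing is due Aug 20, 2008.

Aug 20, 2008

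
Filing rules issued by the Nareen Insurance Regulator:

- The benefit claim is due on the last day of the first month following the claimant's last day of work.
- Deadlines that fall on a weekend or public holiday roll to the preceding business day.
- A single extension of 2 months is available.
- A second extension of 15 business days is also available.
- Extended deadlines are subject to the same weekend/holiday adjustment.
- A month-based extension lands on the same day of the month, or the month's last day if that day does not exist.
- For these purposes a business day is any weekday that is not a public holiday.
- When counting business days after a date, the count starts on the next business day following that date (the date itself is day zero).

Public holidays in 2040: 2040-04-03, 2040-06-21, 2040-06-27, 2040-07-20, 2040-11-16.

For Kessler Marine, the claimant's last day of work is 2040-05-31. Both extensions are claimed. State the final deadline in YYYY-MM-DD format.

The first month after 2040-05-31 is June 2040, whose last day is 2040-06-30.
Because 2040-06-30 is a Saturday, the deadline becomes 2040-06-29 (Friday).
The 2 months extension carries 2040-06-29 to 2040-08-29.
2040-08-29 falls on a Wednesday, which is a business day, so no adjustment is needed.
Counting 15 further business days from 2040-08-29 reaches 2040-09-19.
2040-09-19 falls on a Wednesday, which is a business day, so no adjustment is needed.
So the filing is due 2040-09-19.

2040-09-19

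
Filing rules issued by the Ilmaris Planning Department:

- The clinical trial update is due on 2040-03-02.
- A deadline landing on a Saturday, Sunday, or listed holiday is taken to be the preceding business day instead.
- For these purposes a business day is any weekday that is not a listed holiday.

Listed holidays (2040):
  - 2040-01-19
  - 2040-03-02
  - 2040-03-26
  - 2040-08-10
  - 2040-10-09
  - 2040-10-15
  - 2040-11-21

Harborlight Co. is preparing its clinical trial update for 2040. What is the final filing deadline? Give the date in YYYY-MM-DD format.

Start from the fixed due date, 2040-03-02.
Because 2040-03-02 is a listed holiday, the deadline becomes 2040-03-01 (Thursday).
The final due date is 2040-03-01.

2040-03-01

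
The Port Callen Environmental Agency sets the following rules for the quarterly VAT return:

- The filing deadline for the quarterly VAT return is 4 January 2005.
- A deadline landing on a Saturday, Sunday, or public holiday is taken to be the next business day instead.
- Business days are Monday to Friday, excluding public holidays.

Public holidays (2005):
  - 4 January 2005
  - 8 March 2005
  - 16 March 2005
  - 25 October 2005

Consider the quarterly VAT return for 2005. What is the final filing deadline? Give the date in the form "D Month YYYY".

The stated deadline is 4 January 2005.
4 January 2005 falls on a listed holiday. Rolling to the next business day gives 5 January 2005, a Wednesday.
So the filing is due 5 January 2005.

5 January 2005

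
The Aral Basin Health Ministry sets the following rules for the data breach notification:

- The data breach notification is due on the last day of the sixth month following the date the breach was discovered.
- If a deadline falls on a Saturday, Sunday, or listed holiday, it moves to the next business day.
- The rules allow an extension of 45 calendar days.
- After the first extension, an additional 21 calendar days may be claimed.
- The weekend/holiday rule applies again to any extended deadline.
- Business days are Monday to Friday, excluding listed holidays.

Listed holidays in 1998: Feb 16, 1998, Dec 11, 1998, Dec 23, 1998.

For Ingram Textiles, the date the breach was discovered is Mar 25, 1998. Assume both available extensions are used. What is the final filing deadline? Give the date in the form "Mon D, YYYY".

6 months after Mar 25, 1998 falls in September 1998; the last day of that month is Sep 30, 1998.
Since Sep 30, 1998 is a Wednesday and not a holiday, the date is unchanged.
Add the 45 calendar-day extension to Sep 30, 1998: Nov 14, 1998.
Because Nov 14, 1998 is a Saturday, the deadline becomes Nov 16, 1998 (Monday).
With the 21-day extension, Nov 16, 1998 becomes Dec 7, 1998.
Dec 7, 1998 (Monday) is already a business day.
The final due date is Dec 7, 1998.

Dec 7, 1998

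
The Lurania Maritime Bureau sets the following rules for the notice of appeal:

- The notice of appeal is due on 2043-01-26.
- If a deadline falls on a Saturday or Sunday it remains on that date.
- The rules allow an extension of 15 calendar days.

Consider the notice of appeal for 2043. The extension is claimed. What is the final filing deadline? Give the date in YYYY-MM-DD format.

2043-02-10

The statutory due date is 2043-01-26.
2043-01-26 is a Monday; no weekend or holiday adjustment applies.
Applying the 15-calendar-day extension: 2043-01-26 + 15 days = 2043-02-10.
2043-02-10 falls on a Tuesday. The rules make no weekend/holiday allowance, so it remains 2043-02-10.
Deadline: 2043-02-10.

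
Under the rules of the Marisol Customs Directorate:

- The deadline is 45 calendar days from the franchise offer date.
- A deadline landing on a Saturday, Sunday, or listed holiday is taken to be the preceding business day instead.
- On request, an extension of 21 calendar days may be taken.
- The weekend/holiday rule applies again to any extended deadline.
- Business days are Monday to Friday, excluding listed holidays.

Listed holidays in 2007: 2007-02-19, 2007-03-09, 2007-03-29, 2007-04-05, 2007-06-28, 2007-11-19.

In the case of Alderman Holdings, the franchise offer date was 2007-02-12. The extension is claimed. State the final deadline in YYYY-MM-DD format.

45 calendar days after 2007-02-12 is 2007-03-29.
2007-03-29 is a listed holiday; the preceding business day is 2007-03-28 (Wednesday).
With the 21-day extension, 2007-03-28 becomes 2007-04-18.
2007-04-18 is a Wednesday and not a listed holiday, so it stands.
So the filing is due 2007-04-18.

2007-04-18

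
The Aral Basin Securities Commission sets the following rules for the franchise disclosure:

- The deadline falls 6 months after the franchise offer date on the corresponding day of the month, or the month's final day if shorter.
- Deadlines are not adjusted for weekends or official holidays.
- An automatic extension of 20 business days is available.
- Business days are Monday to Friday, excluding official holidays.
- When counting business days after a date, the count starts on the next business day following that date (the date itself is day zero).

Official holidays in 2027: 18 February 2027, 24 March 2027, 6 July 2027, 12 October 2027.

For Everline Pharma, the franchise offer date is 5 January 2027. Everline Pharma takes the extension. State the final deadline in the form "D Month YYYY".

Moving 6 months forward from 5 January 2027 on the corresponding day gives 5 July 2027.
5 July 2027 is a Monday; no weekend or holiday adjustment applies.
Counting 20 further business days from 5 July 2027 reaches 3 August 2027.
3 August 2027 is a Tuesday; no weekend or holiday adjustment applies.
Final deadline: 3 August 2027.

3 August 2027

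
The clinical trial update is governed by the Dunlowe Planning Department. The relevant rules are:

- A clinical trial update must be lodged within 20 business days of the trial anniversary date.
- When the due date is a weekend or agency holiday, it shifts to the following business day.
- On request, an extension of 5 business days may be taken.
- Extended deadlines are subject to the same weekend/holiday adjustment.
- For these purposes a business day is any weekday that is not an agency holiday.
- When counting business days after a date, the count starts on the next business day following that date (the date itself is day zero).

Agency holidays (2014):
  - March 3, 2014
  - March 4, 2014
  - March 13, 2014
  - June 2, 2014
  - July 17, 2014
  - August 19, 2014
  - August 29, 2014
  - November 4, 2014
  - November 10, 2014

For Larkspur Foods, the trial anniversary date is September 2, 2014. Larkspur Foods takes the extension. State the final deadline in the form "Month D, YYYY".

October 7, 2014

20 business days after September 2, 2014, excluding weekends and holidays, is September 30, 2014.
Since September 30, 2014 is a Tuesday and not a holiday, the date is unchanged.
The 5-business-day extension runs from September 30, 2014 to October 7, 2014.
Since October 7, 2014 is a Tuesday and not a holiday, the date is unchanged.
So the filing is due October 7, 2014.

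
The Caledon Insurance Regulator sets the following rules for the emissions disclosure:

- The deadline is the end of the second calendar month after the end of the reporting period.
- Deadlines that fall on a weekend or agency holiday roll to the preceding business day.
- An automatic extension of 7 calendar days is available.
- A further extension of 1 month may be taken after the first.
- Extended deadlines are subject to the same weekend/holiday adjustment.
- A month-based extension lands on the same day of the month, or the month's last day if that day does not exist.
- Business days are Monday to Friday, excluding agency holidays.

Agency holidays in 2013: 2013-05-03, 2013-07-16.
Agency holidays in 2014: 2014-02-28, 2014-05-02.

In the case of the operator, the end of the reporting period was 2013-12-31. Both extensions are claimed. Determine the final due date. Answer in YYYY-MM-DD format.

The second month after 2013-12-31 is February 2014, whose last day is 2014-02-28.
2014-02-28 is a listed holiday, so it moves to the preceding business day, 2014-02-27 (Thursday).
Add the 7 calendar-day extension to 2014-02-27: 2014-03-06.
2014-03-06 is a Thursday and not a listed holiday, so it stands.
Applying the 1 month extension: 1 month after 2014-03-06 is 2014-04-06.
2014-04-06 is a Sunday; the preceding business day is 2014-04-04 (Friday).
Deadline: 2014-04-04.

2014-04-04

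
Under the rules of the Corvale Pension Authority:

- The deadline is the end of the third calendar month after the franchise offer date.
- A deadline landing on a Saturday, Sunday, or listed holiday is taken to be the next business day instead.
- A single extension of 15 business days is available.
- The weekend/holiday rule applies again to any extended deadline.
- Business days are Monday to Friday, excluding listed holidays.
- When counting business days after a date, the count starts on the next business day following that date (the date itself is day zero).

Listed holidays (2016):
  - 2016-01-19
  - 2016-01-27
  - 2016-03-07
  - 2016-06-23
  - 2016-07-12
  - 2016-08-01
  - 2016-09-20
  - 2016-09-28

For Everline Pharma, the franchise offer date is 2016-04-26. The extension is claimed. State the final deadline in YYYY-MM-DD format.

2016-08-23

3 months after 2016-04-26 is July 2016; that month ends on 2016-07-31.
2016-07-31 is a Sunday, so it moves to the next business day, 2016-08-02 (Tuesday).
Counting 15 further business days from 2016-08-02 reaches 2016-08-23.
2016-08-23 is a Tuesday and not a listed holiday, so it stands.
Deadline: 2016-08-23.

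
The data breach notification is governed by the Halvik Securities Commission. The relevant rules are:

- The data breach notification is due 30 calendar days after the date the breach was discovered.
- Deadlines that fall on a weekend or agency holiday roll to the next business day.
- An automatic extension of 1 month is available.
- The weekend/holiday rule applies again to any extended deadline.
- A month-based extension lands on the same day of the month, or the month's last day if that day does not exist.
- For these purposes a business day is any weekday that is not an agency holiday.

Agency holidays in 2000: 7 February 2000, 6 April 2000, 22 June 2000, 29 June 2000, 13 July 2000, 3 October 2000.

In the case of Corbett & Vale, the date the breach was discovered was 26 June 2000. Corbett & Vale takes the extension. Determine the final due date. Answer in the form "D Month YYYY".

30 calendar days after 26 June 2000 is 26 July 2000.
26 July 2000 is a Wednesday and not a listed holiday, so it stands.
Applying the 1 month extension: 1 month after 26 July 2000 is 26 August 2000.
26 August 2000 is a Saturday, so it moves to the next business day, 28 August 2000 (Monday).
So the filing is due 28 August 2000.

28 August 2000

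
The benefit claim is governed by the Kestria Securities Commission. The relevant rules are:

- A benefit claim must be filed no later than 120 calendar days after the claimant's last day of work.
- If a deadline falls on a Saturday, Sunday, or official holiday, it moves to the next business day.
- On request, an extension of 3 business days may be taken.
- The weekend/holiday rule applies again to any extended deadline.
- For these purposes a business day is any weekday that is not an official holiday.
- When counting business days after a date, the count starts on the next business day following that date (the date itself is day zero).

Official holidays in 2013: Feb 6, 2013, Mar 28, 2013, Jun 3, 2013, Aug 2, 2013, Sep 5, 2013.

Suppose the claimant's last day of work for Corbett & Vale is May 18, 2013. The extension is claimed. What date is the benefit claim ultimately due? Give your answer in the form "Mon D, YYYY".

Sep 19, 2013

From May 18, 2013, 120 calendar days later is Sep 15, 2013.
Sep 15, 2013 falls on a Sunday. Rolling to the next business day gives Sep 16, 2013, a Monday.
Applying the 3-business-day extension: 3 business days after Sep 16, 2013 is Sep 19, 2013.
Since Sep 19, 2013 is a Thursday and not a holiday, the date is unchanged.
Deadline: Sep 19, 2013.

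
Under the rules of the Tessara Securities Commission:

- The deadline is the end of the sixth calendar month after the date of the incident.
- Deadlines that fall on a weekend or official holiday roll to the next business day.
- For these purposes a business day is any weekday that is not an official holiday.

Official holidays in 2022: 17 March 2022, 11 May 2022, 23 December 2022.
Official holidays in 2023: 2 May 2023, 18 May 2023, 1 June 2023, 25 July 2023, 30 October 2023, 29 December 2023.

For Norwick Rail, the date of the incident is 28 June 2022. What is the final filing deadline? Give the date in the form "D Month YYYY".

The sixth month after 28 June 2022 is December 2022, whose last day is 31 December 2022.
31 December 2022 is a Saturday; the next business day is 2 January 2023 (Monday).
Final deadline: 2 January 2023.

2 January 2023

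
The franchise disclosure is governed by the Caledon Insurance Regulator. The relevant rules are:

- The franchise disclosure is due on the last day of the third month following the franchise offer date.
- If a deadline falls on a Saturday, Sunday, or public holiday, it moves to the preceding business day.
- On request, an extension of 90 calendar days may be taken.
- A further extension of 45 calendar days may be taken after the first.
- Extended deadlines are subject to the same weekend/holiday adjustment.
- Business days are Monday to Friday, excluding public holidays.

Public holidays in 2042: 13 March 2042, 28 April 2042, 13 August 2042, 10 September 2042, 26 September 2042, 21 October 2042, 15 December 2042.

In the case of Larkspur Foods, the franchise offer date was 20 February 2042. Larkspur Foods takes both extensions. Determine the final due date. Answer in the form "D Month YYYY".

10 October 2042

3 months after 20 February 2042 falls in May 2042; the last day of that month is 31 May 2042.
31 May 2042 falls on a Saturday. Rolling to the preceding business day gives 30 May 2042, a Friday.
Add the 90 calendar-day extension to 30 May 2042: 28 August 2042.
28 August 2042 (Thursday) is already a business day.
Applying the 45-calendar-day extension: 28 August 2042 + 45 days = 12 October 2042.
12 October 2042 is a Sunday, so it moves to the preceding business day, 10 October 2042 (Friday).
The final due date is 10 October 2042.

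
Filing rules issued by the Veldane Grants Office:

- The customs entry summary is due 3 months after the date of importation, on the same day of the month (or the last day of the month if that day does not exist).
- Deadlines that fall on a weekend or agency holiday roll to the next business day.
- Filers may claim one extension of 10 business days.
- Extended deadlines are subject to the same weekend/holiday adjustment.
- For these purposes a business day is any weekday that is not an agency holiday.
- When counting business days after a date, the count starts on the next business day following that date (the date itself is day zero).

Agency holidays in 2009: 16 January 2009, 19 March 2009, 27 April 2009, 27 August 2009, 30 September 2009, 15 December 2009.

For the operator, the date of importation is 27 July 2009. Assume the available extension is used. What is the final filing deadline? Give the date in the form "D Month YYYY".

10 November 2009

Moving 3 months forward from 27 July 2009 on the corresponding day gives 27 October 2009.
27 October 2009 falls on a Tuesday, which is a business day, so no adjustment is needed.
Applying the 10-business-day extension: 10 business days after 27 October 2009 is 10 November 2009.
Since 10 November 2009 is a Tuesday and not a holiday, the date is unchanged.
Final deadline: 10 November 2009.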